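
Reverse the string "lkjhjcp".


Input: lkjhjcp
Reading characters right to left:
  Position 6: 'p'
  Position 5: 'c'
  Position 4: 'j'
  Position 3: 'h'
  Position 2: 'j'
  Position 1: 'k'
  Position 0: 'l'
Reversed: pcjhjkl

pcjhjkl


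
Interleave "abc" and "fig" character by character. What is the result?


Interleaving "abc" and "fig":
  Position 0: 'a' from first, 'f' from second => "af"
  Position 1: 'b' from first, 'i' from second => "bi"
  Position 2: 'c' from first, 'g' from second => "cg"
Result: afbicg

afbicg


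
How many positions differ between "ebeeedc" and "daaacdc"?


Comparing "ebeeedc" and "daaacdc" position by position:
  Position 0: 'e' vs 'd' => DIFFER
  Position 1: 'b' vs 'a' => DIFFER
  Position 2: 'e' vs 'a' => DIFFER
  Position 3: 'e' vs 'a' => DIFFER
  Position 4: 'e' vs 'c' => DIFFER
  Position 5: 'd' vs 'd' => same
  Position 6: 'c' vs 'c' => same
Positions that differ: 5

5


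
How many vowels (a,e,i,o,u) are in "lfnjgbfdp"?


Input: lfnjgbfdp
Checking each character:
  'l' at position 0: consonant
  'f' at position 1: consonant
  'n' at position 2: consonant
  'j' at position 3: consonant
  'g' at position 4: consonant
  'b' at position 5: consonant
  'f' at position 6: consonant
  'd' at position 7: consonant
  'p' at position 8: consonant
Total vowels: 0

0


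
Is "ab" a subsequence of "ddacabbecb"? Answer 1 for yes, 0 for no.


Check if "ab" is a subsequence of "ddacabbecb"
Greedy scan:
  Position 0 ('d'): no match needed
  Position 1 ('d'): no match needed
  Position 2 ('a'): matches sub[0] = 'a'
  Position 3 ('c'): no match needed
  Position 4 ('a'): no match needed
  Position 5 ('b'): matches sub[1] = 'b'
  Position 6 ('b'): no match needed
  Position 7 ('e'): no match needed
  Position 8 ('c'): no match needed
  Position 9 ('b'): no match needed
All 2 characters matched => is a subsequence

1


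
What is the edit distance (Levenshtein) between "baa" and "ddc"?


Computing edit distance: "baa" -> "ddc"
DP table:
           d    d    c
      0    1    2    3
  b   1    1    2    3
  a   2    2    2    3
  a   3    3    3    3
Edit distance = dp[3][3] = 3

3


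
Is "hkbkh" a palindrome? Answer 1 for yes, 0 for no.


Input: hkbkh
Reversed: hkbkh
  Compare pos 0 ('h') with pos 4 ('h'): match
  Compare pos 1 ('k') with pos 3 ('k'): match
Result: palindrome

1


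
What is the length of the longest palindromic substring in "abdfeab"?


Input: "abdfeab"
Checking substrings for palindromes:
  No multi-char palindromic substrings found
Longest palindromic substring: "a" with length 1

1


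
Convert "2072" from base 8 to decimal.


Input: "2072" in base 8
Positional expansion:
  Digit '2' (value 2) x 8^3 = 1024
  Digit '0' (value 0) x 8^2 = 0
  Digit '7' (value 7) x 8^1 = 56
  Digit '2' (value 2) x 8^0 = 2
Sum = 1082

1082


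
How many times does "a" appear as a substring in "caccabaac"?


Searching for "a" in "caccabaac"
Scanning each position:
  Position 0: "c" => no
  Position 1: "a" => MATCH
  Position 2: "c" => no
  Position 3: "c" => no
  Position 4: "a" => MATCH
  Position 5: "b" => no
  Position 6: "a" => MATCH
  Position 7: "a" => MATCH
  Position 8: "c" => no
Total occurrences: 4

4


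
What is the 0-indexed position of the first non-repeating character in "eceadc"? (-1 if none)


Input: eceadc
Character frequencies:
  'a': 1
  'c': 2
  'd': 1
  'e': 2
Scanning left to right for freq == 1:
  Position 0 ('e'): freq=2, skip
  Position 1 ('c'): freq=2, skip
  Position 2 ('e'): freq=2, skip
  Position 3 ('a'): unique! => answer = 3

3


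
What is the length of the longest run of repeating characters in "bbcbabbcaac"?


Input: "bbcbabbcaac"
Scanning for longest run:
  Position 1 ('b'): continues run of 'b', length=2
  Position 2 ('c'): new char, reset run to 1
  Position 3 ('b'): new char, reset run to 1
  Position 4 ('a'): new char, reset run to 1
  Position 5 ('b'): new char, reset run to 1
  Position 6 ('b'): continues run of 'b', length=2
  Position 7 ('c'): new char, reset run to 1
  Position 8 ('a'): new char, reset run to 1
  Position 9 ('a'): continues run of 'a', length=2
  Position 10 ('c'): new char, reset run to 1
Longest run: 'b' with length 2

2


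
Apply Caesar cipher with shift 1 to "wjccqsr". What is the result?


Caesar cipher: shift "wjccqsr" by 1
  'w' (pos 22) + 1 = pos 23 = 'x'
  'j' (pos 9) + 1 = pos 10 = 'k'
  'c' (pos 2) + 1 = pos 3 = 'd'
  'c' (pos 2) + 1 = pos 3 = 'd'
  'q' (pos 16) + 1 = pos 17 = 'r'
  's' (pos 18) + 1 = pos 19 = 't'
  'r' (pos 17) + 1 = pos 18 = 's'
Result: xkddrts

xkddrts


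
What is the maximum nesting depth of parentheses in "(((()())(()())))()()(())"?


Input: "(((()())(()())))()()(())"
Tracking depth:
  Position 0 '(': depth becomes 1
  Position 1 '(': depth becomes 2
  Position 2 '(': depth becomes 3
  Position 3 '(': depth becomes 4
  Position 4 ')': depth becomes 3
  Position 5 '(': depth becomes 4
  Position 6 ')': depth becomes 3
  Position 7 ')': depth becomes 2
  Position 8 '(': depth becomes 3
  Position 9 '(': depth becomes 4
  Position 10 ')': depth becomes 3
  Position 11 '(': depth becomes 4
  Position 12 ')': depth becomes 3
  Position 13 ')': depth becomes 2
  Position 14 ')': depth becomes 1
  Position 15 ')': depth becomes 0
  Position 16 '(': depth becomes 1
  Position 17 ')': depth becomes 0
  Position 18 '(': depth becomes 1
  Position 19 ')': depth becomes 0
  Position 20 '(': depth becomes 1
  Position 21 '(': depth becomes 2
  Position 22 ')': depth becomes 1
  Position 23 ')': depth becomes 0
Maximum depth reached: 4

4


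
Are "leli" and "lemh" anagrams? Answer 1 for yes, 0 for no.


Strings: "leli", "lemh"
Sorted first:  eill
Sorted second: ehlm
Differ at position 1: 'i' vs 'h' => not anagrams

0


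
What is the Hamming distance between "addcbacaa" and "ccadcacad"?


Comparing "addcbacaa" and "ccadcacad" position by position:
  Position 0: 'a' vs 'c' => differ
  Position 1: 'd' vs 'c' => differ
  Position 2: 'd' vs 'a' => differ
  Position 3: 'c' vs 'd' => differ
  Position 4: 'b' vs 'c' => differ
  Position 5: 'a' vs 'a' => same
  Position 6: 'c' vs 'c' => same
  Position 7: 'a' vs 'a' => same
  Position 8: 'a' vs 'd' => differ
Total differences (Hamming distance): 6

6


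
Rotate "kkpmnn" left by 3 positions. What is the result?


Input: "kkpmnn", rotate left by 3
First 3 characters: "kkp"
Remaining characters: "mnn"
Concatenate remaining + first: "mnn" + "kkp" = "mnnkkp"

mnnkkp


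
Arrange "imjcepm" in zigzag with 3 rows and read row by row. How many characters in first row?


Zigzag "imjcepm" into 3 rows:
Placing characters:
  'i' => row 0
  'm' => row 1
  'j' => row 2
  'c' => row 1
  'e' => row 0
  'p' => row 1
  'm' => row 2
Rows:
  Row 0: "ie"
  Row 1: "mcp"
  Row 2: "jm"
First row length: 2

2


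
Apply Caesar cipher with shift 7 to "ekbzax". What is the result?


Caesar cipher: shift "ekbzax" by 7
  'e' (pos 4) + 7 = pos 11 = 'l'
  'k' (pos 10) + 7 = pos 17 = 'r'
  'b' (pos 1) + 7 = pos 8 = 'i'
  'z' (pos 25) + 7 = pos 6 = 'g'
  'a' (pos 0) + 7 = pos 7 = 'h'
  'x' (pos 23) + 7 = pos 4 = 'e'
Result: lrighe

lrighe


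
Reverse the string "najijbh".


Input: najijbh
Reading characters right to left:
  Position 6: 'h'
  Position 5: 'b'
  Position 4: 'j'
  Position 3: 'i'
  Position 2: 'j'
  Position 1: 'a'
  Position 0: 'n'
Reversed: hbjijan

hbjijan


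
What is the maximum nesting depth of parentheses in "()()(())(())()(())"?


Input: "()()(())(())()(())"
Tracking depth:
  Position 0 '(': depth becomes 1
  Position 1 ')': depth becomes 0
  Position 2 '(': depth becomes 1
  Position 3 ')': depth becomes 0
  Position 4 '(': depth becomes 1
  Position 5 '(': depth becomes 2
  Position 6 ')': depth becomes 1
  Position 7 ')': depth becomes 0
  Position 8 '(': depth becomes 1
  Position 9 '(': depth becomes 2
  Position 10 ')': depth becomes 1
  Position 11 ')': depth becomes 0
  Position 12 '(': depth becomes 1
  Position 13 ')': depth becomes 0
  Position 14 '(': depth becomes 1
  Position 15 '(': depth becomes 2
  Position 16 ')': depth becomes 1
  Position 17 ')': depth becomes 0
Maximum depth reached: 2

2


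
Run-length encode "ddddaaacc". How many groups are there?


Input: ddddaaacc
Scanning for consecutive runs:
  Group 1: 'd' x 4 (positions 0-3)
  Group 2: 'a' x 3 (positions 4-6)
  Group 3: 'c' x 2 (positions 7-8)
Total groups: 3

3


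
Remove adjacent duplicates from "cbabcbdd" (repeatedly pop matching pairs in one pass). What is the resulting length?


Input: cbabcbdd
Stack-based adjacent duplicate removal:
  Read 'c': push. Stack: c
  Read 'b': push. Stack: cb
  Read 'a': push. Stack: cba
  Read 'b': push. Stack: cbab
  Read 'c': push. Stack: cbabc
  Read 'b': push. Stack: cbabcb
  Read 'd': push. Stack: cbabcbd
  Read 'd': matches stack top 'd' => pop. Stack: cbabcb
Final stack: "cbabcb" (length 6)

6


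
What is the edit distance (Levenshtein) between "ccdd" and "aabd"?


Computing edit distance: "ccdd" -> "aabd"
DP table:
           a    a    b    d
      0    1    2    3    4
  c   1    1    2    3    4
  c   2    2    2    3    4
  d   3    3    3    3    3
  d   4    4    4    4    3
Edit distance = dp[4][4] = 3

3


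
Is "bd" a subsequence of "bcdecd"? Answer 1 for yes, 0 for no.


Check if "bd" is a subsequence of "bcdecd"
Greedy scan:
  Position 0 ('b'): matches sub[0] = 'b'
  Position 1 ('c'): no match needed
  Position 2 ('d'): matches sub[1] = 'd'
  Position 3 ('e'): no match needed
  Position 4 ('c'): no match needed
  Position 5 ('d'): no match needed
All 2 characters matched => is a subsequence

1


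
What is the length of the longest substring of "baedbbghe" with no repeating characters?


Input: "baedbbghe"
Sliding window (track last position of each char):
  Position 0 ('b'): window [0,0] length 1 -- new best
  Position 1 ('a'): window [0,1] length 2 -- new best
  Position 2 ('e'): window [0,2] length 3 -- new best
  Position 3 ('d'): window [0,3] length 4 -- new best
  Position 4 ('b'): repeat (last at 0), move window start to 1
  Position 4 ('b'): window [1,4] length 4
  Position 5 ('b'): repeat (last at 4), move window start to 5
  Position 5 ('b'): window [5,5] length 1
  Position 6 ('g'): window [5,6] length 2
  Position 7 ('h'): window [5,7] length 3
  Position 8 ('e'): window [5,8] length 4
Longest substring with no repeats: "baed" with length 4

4


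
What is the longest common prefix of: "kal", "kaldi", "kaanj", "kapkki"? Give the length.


Words: kal, kaldi, kaanj, kapkki
  Position 0: all 'k' => match
  Position 1: all 'a' => match
  Position 2: ('l', 'l', 'a', 'p') => mismatch, stop
LCP = "ka" (length 2)

2


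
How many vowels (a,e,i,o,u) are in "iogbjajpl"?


Input: iogbjajpl
Checking each character:
  'i' at position 0: vowel (running total: 1)
  'o' at position 1: vowel (running total: 2)
  'g' at position 2: consonant
  'b' at position 3: consonant
  'j' at position 4: consonant
  'a' at position 5: vowel (running total: 3)
  'j' at position 6: consonant
  'p' at position 7: consonant
  'l' at position 8: consonant
Total vowels: 3

3


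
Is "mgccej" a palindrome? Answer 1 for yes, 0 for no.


Input: mgccej
Reversed: jeccgm
  Compare pos 0 ('m') with pos 5 ('j'): MISMATCH
  Compare pos 1 ('g') with pos 4 ('e'): MISMATCH
  Compare pos 2 ('c') with pos 3 ('c'): match
Result: not a palindrome

0


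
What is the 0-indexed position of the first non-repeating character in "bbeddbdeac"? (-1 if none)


Input: bbeddbdeac
Character frequencies:
  'a': 1
  'b': 3
  'c': 1
  'd': 3
  'e': 2
Scanning left to right for freq == 1:
  Position 0 ('b'): freq=3, skip
  Position 1 ('b'): freq=3, skip
  Position 2 ('e'): freq=2, skip
  Position 3 ('d'): freq=3, skip
  Position 4 ('d'): freq=3, skip
  Position 5 ('b'): freq=3, skip
  Position 6 ('d'): freq=3, skip
  Position 7 ('e'): freq=2, skip
  Position 8 ('a'): unique! => answer = 8

8


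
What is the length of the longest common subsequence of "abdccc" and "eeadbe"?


LCS of "abdccc" and "eeadbe"
DP table:
           e    e    a    d    b    e
      0    0    0    0    0    0    0
  a   0    0    0    1    1    1    1
  b   0    0    0    1    1    2    2
  d   0    0    0    1    2    2    2
  c   0    0    0    1    2    2    2
  c   0    0    0    1    2    2    2
  c   0    0    0    1    2    2    2
LCS length = dp[6][6] = 2

2


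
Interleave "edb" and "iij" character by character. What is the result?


Interleaving "edb" and "iij":
  Position 0: 'e' from first, 'i' from second => "ei"
  Position 1: 'd' from first, 'i' from second => "di"
  Position 2: 'b' from first, 'j' from second => "bj"
Result: eidibj

eidibj


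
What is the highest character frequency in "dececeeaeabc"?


Input: dececeeaeabc
Character counts:
  'a': 2
  'b': 1
  'c': 3
  'd': 1
  'e': 5
Maximum frequency: 5

5


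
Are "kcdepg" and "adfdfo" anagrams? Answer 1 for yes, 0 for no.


Strings: "kcdepg", "adfdfo"
Sorted first:  cdegkp
Sorted second: addffo
Differ at position 0: 'c' vs 'a' => not anagrams

0


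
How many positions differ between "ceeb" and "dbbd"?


Comparing "ceeb" and "dbbd" position by position:
  Position 0: 'c' vs 'd' => DIFFER
  Position 1: 'e' vs 'b' => DIFFER
  Position 2: 'e' vs 'b' => DIFFER
  Position 3: 'b' vs 'd' => DIFFER
Positions that differ: 4

4


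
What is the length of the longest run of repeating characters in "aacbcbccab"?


Input: "aacbcbccab"
Scanning for longest run:
  Position 1 ('a'): continues run of 'a', length=2
  Position 2 ('c'): new char, reset run to 1
  Position 3 ('b'): new char, reset run to 1
  Position 4 ('c'): new char, reset run to 1
  Position 5 ('b'): new char, reset run to 1
  Position 6 ('c'): new char, reset run to 1
  Position 7 ('c'): continues run of 'c', length=2
  Position 8 ('a'): new char, reset run to 1
  Position 9 ('b'): new char, reset run to 1
Longest run: 'a' with length 2

2


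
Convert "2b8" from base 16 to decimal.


Input: "2b8" in base 16
Positional expansion:
  Digit '2' (value 2) x 16^2 = 512
  Digit 'b' (value 11) x 16^1 = 176
  Digit '8' (value 8) x 16^0 = 8
Sum = 696

696


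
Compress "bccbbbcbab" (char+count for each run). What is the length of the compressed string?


Input: bccbbbcbab
Runs:
  'b' x 1 => "b1"
  'c' x 2 => "c2"
  'b' x 3 => "b3"
  'c' x 1 => "c1"
  'b' x 1 => "b1"
  'a' x 1 => "a1"
  'b' x 1 => "b1"
Compressed: "b1c2b3c1b1a1b1"
Compressed length: 14

14


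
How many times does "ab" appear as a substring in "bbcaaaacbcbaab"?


Searching for "ab" in "bbcaaaacbcbaab"
Scanning each position:
  Position 0: "bb" => no
  Position 1: "bc" => no
  Position 2: "ca" => no
  Position 3: "aa" => no
  Position 4: "aa" => no
  Position 5: "aa" => no
  Position 6: "ac" => no
  Position 7: "cb" => no
  Position 8: "bc" => no
  Position 9: "cb" => no
  Position 10: "ba" => no
  Position 11: "aa" => no
  Position 12: "ab" => MATCH
Total occurrences: 1

1


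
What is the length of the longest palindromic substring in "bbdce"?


Input: "bbdce"
Checking substrings for palindromes:
  [0:2] "bb" (len 2) => palindrome
Longest palindromic substring: "bb" with length 2

2


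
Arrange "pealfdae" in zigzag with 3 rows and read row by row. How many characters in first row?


Zigzag "pealfdae" into 3 rows:
Placing characters:
  'p' => row 0
  'e' => row 1
  'a' => row 2
  'l' => row 1
  'f' => row 0
  'd' => row 1
  'a' => row 2
  'e' => row 1
Rows:
  Row 0: "pf"
  Row 1: "elde"
  Row 2: "aa"
First row length: 2

2


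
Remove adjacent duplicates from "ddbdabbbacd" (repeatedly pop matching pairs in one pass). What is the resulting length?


Input: ddbdabbbacd
Stack-based adjacent duplicate removal:
  Read 'd': push. Stack: d
  Read 'd': matches stack top 'd' => pop. Stack: (empty)
  Read 'b': push. Stack: b
  Read 'd': push. Stack: bd
  Read 'a': push. Stack: bda
  Read 'b': push. Stack: bdab
  Read 'b': matches stack top 'b' => pop. Stack: bda
  Read 'b': push. Stack: bdab
  Read 'a': push. Stack: bdaba
  Read 'c': push. Stack: bdabac
  Read 'd': push. Stack: bdabacd
Final stack: "bdabacd" (length 7)

7


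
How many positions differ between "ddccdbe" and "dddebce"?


Comparing "ddccdbe" and "dddebce" position by position:
  Position 0: 'd' vs 'd' => same
  Position 1: 'd' vs 'd' => same
  Position 2: 'c' vs 'd' => DIFFER
  Position 3: 'c' vs 'e' => DIFFER
  Position 4: 'd' vs 'b' => DIFFER
  Position 5: 'b' vs 'c' => DIFFER
  Position 6: 'e' vs 'e' => same
Positions that differ: 4

4


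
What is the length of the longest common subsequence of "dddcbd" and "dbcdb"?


LCS of "dddcbd" and "dbcdb"
DP table:
           d    b    c    d    b
      0    0    0    0    0    0
  d   0    1    1    1    1    1
  d   0    1    1    1    2    2
  d   0    1    1    1    2    2
  c   0    1    1    2    2    2
  b   0    1    2    2    2    3
  d   0    1    2    2    3    3
LCS length = dp[6][5] = 3

3


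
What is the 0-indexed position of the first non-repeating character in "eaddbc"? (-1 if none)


Input: eaddbc
Character frequencies:
  'a': 1
  'b': 1
  'c': 1
  'd': 2
  'e': 1
Scanning left to right for freq == 1:
  Position 0 ('e'): unique! => answer = 0

0


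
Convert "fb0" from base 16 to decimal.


Input: "fb0" in base 16
Positional expansion:
  Digit 'f' (value 15) x 16^2 = 3840
  Digit 'b' (value 11) x 16^1 = 176
  Digit '0' (value 0) x 16^0 = 0
Sum = 4016

4016


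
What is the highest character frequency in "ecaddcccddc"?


Input: ecaddcccddc
Character counts:
  'a': 1
  'c': 5
  'd': 4
  'e': 1
Maximum frequency: 5

5


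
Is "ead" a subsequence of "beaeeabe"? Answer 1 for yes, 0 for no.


Check if "ead" is a subsequence of "beaeeabe"
Greedy scan:
  Position 0 ('b'): no match needed
  Position 1 ('e'): matches sub[0] = 'e'
  Position 2 ('a'): matches sub[1] = 'a'
  Position 3 ('e'): no match needed
  Position 4 ('e'): no match needed
  Position 5 ('a'): no match needed
  Position 6 ('b'): no match needed
  Position 7 ('e'): no match needed
Only matched 2/3 characters => not a subsequence

0


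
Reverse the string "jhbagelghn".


Input: jhbagelghn
Reading characters right to left:
  Position 9: 'n'
  Position 8: 'h'
  Position 7: 'g'
  Position 6: 'l'
  Position 5: 'e'
  Position 4: 'g'
  Position 3: 'a'
  Position 2: 'b'
  Position 1: 'h'
  Position 0: 'j'
Reversed: nhglegabhj

nhglegabhj


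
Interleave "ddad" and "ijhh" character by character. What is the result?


Interleaving "ddad" and "ijhh":
  Position 0: 'd' from first, 'i' from second => "di"
  Position 1: 'd' from first, 'j' from second => "dj"
  Position 2: 'a' from first, 'h' from second => "ah"
  Position 3: 'd' from first, 'h' from second => "dh"
Result: didjahdh

didjahdh


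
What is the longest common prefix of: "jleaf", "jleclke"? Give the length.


Words: jleaf, jleclke
  Position 0: all 'j' => match
  Position 1: all 'l' => match
  Position 2: all 'e' => match
  Position 3: ('a', 'c') => mismatch, stop
LCP = "jle" (length 3)

3


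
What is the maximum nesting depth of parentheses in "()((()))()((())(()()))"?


Input: "()((()))()((())(()()))"
Tracking depth:
  Position 0 '(': depth becomes 1
  Position 1 ')': depth becomes 0
  Position 2 '(': depth becomes 1
  Position 3 '(': depth becomes 2
  Position 4 '(': depth becomes 3
  Position 5 ')': depth becomes 2
  Position 6 ')': depth becomes 1
  Position 7 ')': depth becomes 0
  Position 8 '(': depth becomes 1
  Position 9 ')': depth becomes 0
  Position 10 '(': depth becomes 1
  Position 11 '(': depth becomes 2
  Position 12 '(': depth becomes 3
  Position 13 ')': depth becomes 2
  Position 14 ')': depth becomes 1
  Position 15 '(': depth becomes 2
  Position 16 '(': depth becomes 3
  Position 17 ')': depth becomes 2
  Position 18 '(': depth becomes 3
  Position 19 ')': depth becomes 2
  Position 20 ')': depth becomes 1
  Position 21 ')': depth becomes 0
Maximum depth reached: 3

3


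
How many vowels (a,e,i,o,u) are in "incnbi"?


Input: incnbi
Checking each character:
  'i' at position 0: vowel (running total: 1)
  'n' at position 1: consonant
  'c' at position 2: consonant
  'n' at position 3: consonant
  'b' at position 4: consonant
  'i' at position 5: vowel (running total: 2)
Total vowels: 2

2


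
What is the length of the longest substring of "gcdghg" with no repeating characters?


Input: "gcdghg"
Sliding window (track last position of each char):
  Position 0 ('g'): window [0,0] length 1 -- new best
  Position 1 ('c'): window [0,1] length 2 -- new best
  Position 2 ('d'): window [0,2] length 3 -- new best
  Position 3 ('g'): repeat (last at 0), move window start to 1
  Position 3 ('g'): window [1,3] length 3
  Position 4 ('h'): window [1,4] length 4 -- new best
  Position 5 ('g'): repeat (last at 3), move window start to 4
  Position 5 ('g'): window [4,5] length 2
Longest substring with no repeats: "cdgh" with length 4

4


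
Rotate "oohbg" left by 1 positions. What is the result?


Input: "oohbg", rotate left by 1
First 1 characters: "o"
Remaining characters: "ohbg"
Concatenate remaining + first: "ohbg" + "o" = "ohbgo"

ohbgo


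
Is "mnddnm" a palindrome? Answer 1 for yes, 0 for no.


Input: mnddnm
Reversed: mnddnm
  Compare pos 0 ('m') with pos 5 ('m'): match
  Compare pos 1 ('n') with pos 4 ('n'): match
  Compare pos 2 ('d') with pos 3 ('d'): match
Result: palindrome

1


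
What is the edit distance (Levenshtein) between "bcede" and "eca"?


Computing edit distance: "bcede" -> "eca"
DP table:
           e    c    a
      0    1    2    3
  b   1    1    2    3
  c   2    2    1    2
  e   3    2    2    2
  d   4    3    3    3
  e   5    4    4    4
Edit distance = dp[5][3] = 4

4


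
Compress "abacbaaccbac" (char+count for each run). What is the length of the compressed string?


Input: abacbaaccbac
Runs:
  'a' x 1 => "a1"
  'b' x 1 => "b1"
  'a' x 1 => "a1"
  'c' x 1 => "c1"
  'b' x 1 => "b1"
  'a' x 2 => "a2"
  'c' x 2 => "c2"
  'b' x 1 => "b1"
  'a' x 1 => "a1"
  'c' x 1 => "c1"
Compressed: "a1b1a1c1b1a2c2b1a1c1"
Compressed length: 20

20


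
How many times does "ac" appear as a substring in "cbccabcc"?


Searching for "ac" in "cbccabcc"
Scanning each position:
  Position 0: "cb" => no
  Position 1: "bc" => no
  Position 2: "cc" => no
  Position 3: "ca" => no
  Position 4: "ab" => no
  Position 5: "bc" => no
  Position 6: "cc" => no
Total occurrences: 0

0


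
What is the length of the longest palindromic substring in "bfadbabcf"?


Input: "bfadbabcf"
Checking substrings for palindromes:
  [4:7] "bab" (len 3) => palindrome
Longest palindromic substring: "bab" with length 3

3


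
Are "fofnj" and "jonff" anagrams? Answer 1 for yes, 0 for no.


Strings: "fofnj", "jonff"
Sorted first:  ffjno
Sorted second: ffjno
Sorted forms match => anagrams

1


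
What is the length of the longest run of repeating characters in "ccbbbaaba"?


Input: "ccbbbaaba"
Scanning for longest run:
  Position 1 ('c'): continues run of 'c', length=2
  Position 2 ('b'): new char, reset run to 1
  Position 3 ('b'): continues run of 'b', length=2
  Position 4 ('b'): continues run of 'b', length=3
  Position 5 ('a'): new char, reset run to 1
  Position 6 ('a'): continues run of 'a', length=2
  Position 7 ('b'): new char, reset run to 1
  Position 8 ('a'): new char, reset run to 1
Longest run: 'b' with length 3

3


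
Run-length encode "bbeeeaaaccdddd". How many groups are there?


Input: bbeeeaaaccdddd
Scanning for consecutive runs:
  Group 1: 'b' x 2 (positions 0-1)
  Group 2: 'e' x 3 (positions 2-4)
  Group 3: 'a' x 3 (positions 5-7)
  Group 4: 'c' x 2 (positions 8-9)
  Group 5: 'd' x 4 (positions 10-13)
Total groups: 5

5


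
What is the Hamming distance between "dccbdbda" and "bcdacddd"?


Comparing "dccbdbda" and "bcdacddd" position by position:
  Position 0: 'd' vs 'b' => differ
  Position 1: 'c' vs 'c' => same
  Position 2: 'c' vs 'd' => differ
  Position 3: 'b' vs 'a' => differ
  Position 4: 'd' vs 'c' => differ
  Position 5: 'b' vs 'd' => differ
  Position 6: 'd' vs 'd' => same
  Position 7: 'a' vs 'd' => differ
Total differences (Hamming distance): 6

6


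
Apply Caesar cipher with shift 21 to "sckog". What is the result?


Caesar cipher: shift "sckog" by 21
  's' (pos 18) + 21 = pos 13 = 'n'
  'c' (pos 2) + 21 = pos 23 = 'x'
  'k' (pos 10) + 21 = pos 5 = 'f'
  'o' (pos 14) + 21 = pos 9 = 'j'
  'g' (pos 6) + 21 = pos 1 = 'b'
Result: nxfjb

nxfjb


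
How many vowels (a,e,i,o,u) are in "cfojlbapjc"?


Input: cfojlbapjc
Checking each character:
  'c' at position 0: consonant
  'f' at position 1: consonant
  'o' at position 2: vowel (running total: 1)
  'j' at position 3: consonant
  'l' at position 4: consonant
  'b' at position 5: consonant
  'a' at position 6: vowel (running total: 2)
  'p' at position 7: consonant
  'j' at position 8: consonant
  'c' at position 9: consonant
Total vowels: 2

2


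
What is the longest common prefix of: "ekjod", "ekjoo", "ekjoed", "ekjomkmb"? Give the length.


Words: ekjod, ekjoo, ekjoed, ekjomkmb
  Position 0: all 'e' => match
  Position 1: all 'k' => match
  Position 2: all 'j' => match
  Position 3: all 'o' => match
  Position 4: ('d', 'o', 'e', 'm') => mismatch, stop
LCP = "ekjo" (length 4)

4


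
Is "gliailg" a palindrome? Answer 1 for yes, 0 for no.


Input: gliailg
Reversed: gliailg
  Compare pos 0 ('g') with pos 6 ('g'): match
  Compare pos 1 ('l') with pos 5 ('l'): match
  Compare pos 2 ('i') with pos 4 ('i'): match
Result: palindrome

1


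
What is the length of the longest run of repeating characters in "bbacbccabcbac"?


Input: "bbacbccabcbac"
Scanning for longest run:
  Position 1 ('b'): continues run of 'b', length=2
  Position 2 ('a'): new char, reset run to 1
  Position 3 ('c'): new char, reset run to 1
  Position 4 ('b'): new char, reset run to 1
  Position 5 ('c'): new char, reset run to 1
  Position 6 ('c'): continues run of 'c', length=2
  Position 7 ('a'): new char, reset run to 1
  Position 8 ('b'): new char, reset run to 1
  Position 9 ('c'): new char, reset run to 1
  Position 10 ('b'): new char, reset run to 1
  Position 11 ('a'): new char, reset run to 1
  Position 12 ('c'): new char, reset run to 1
Longest run: 'b' with length 2

2


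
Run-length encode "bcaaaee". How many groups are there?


Input: bcaaaee
Scanning for consecutive runs:
  Group 1: 'b' x 1 (positions 0-0)
  Group 2: 'c' x 1 (positions 1-1)
  Group 3: 'a' x 3 (positions 2-4)
  Group 4: 'e' x 2 (positions 5-6)
Total groups: 4

4


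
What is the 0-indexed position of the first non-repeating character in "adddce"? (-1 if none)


Input: adddce
Character frequencies:
  'a': 1
  'c': 1
  'd': 3
  'e': 1
Scanning left to right for freq == 1:
  Position 0 ('a'): unique! => answer = 0

0


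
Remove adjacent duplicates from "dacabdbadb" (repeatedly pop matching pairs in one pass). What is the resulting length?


Input: dacabdbadb
Stack-based adjacent duplicate removal:
  Read 'd': push. Stack: d
  Read 'a': push. Stack: da
  Read 'c': push. Stack: dac
  Read 'a': push. Stack: daca
  Read 'b': push. Stack: dacab
  Read 'd': push. Stack: dacabd
  Read 'b': push. Stack: dacabdb
  Read 'a': push. Stack: dacabdba
  Read 'd': push. Stack: dacabdbad
  Read 'b': push. Stack: dacabdbadb
Final stack: "dacabdbadb" (length 10)

10


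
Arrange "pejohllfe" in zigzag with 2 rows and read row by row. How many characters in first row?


Zigzag "pejohllfe" into 2 rows:
Placing characters:
  'p' => row 0
  'e' => row 1
  'j' => row 0
  'o' => row 1
  'h' => row 0
  'l' => row 1
  'l' => row 0
  'f' => row 1
  'e' => row 0
Rows:
  Row 0: "pjhle"
  Row 1: "eolf"
First row length: 5

5


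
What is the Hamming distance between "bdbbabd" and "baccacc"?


Comparing "bdbbabd" and "baccacc" position by position:
  Position 0: 'b' vs 'b' => same
  Position 1: 'd' vs 'a' => differ
  Position 2: 'b' vs 'c' => differ
  Position 3: 'b' vs 'c' => differ
  Position 4: 'a' vs 'a' => same
  Position 5: 'b' vs 'c' => differ
  Position 6: 'd' vs 'c' => differ
Total differences (Hamming distance): 5

5


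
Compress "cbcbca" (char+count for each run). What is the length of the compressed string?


Input: cbcbca
Runs:
  'c' x 1 => "c1"
  'b' x 1 => "b1"
  'c' x 1 => "c1"
  'b' x 1 => "b1"
  'c' x 1 => "c1"
  'a' x 1 => "a1"
Compressed: "c1b1c1b1c1a1"
Compressed length: 12

12


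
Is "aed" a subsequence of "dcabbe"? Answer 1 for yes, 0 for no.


Check if "aed" is a subsequence of "dcabbe"
Greedy scan:
  Position 0 ('d'): no match needed
  Position 1 ('c'): no match needed
  Position 2 ('a'): matches sub[0] = 'a'
  Position 3 ('b'): no match needed
  Position 4 ('b'): no match needed
  Position 5 ('e'): matches sub[1] = 'e'
Only matched 2/3 characters => not a subsequence

0


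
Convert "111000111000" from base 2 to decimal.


Input: "111000111000" in base 2
Positional expansion:
  Digit '1' (value 1) x 2^11 = 2048
  Digit '1' (value 1) x 2^10 = 1024
  Digit '1' (value 1) x 2^9 = 512
  Digit '0' (value 0) x 2^8 = 0
  Digit '0' (value 0) x 2^7 = 0
  Digit '0' (value 0) x 2^6 = 0
  Digit '1' (value 1) x 2^5 = 32
  Digit '1' (value 1) x 2^4 = 16
  Digit '1' (value 1) x 2^3 = 8
  Digit '0' (value 0) x 2^2 = 0
  Digit '0' (value 0) x 2^1 = 0
  Digit '0' (value 0) x 2^0 = 0
Sum = 3640

3640


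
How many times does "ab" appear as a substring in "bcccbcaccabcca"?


Searching for "ab" in "bcccbcaccabcca"
Scanning each position:
  Position 0: "bc" => no
  Position 1: "cc" => no
  Position 2: "cc" => no
  Position 3: "cb" => no
  Position 4: "bc" => no
  Position 5: "ca" => no
  Position 6: "ac" => no
  Position 7: "cc" => no
  Position 8: "ca" => no
  Position 9: "ab" => MATCH
  Position 10: "bc" => no
  Position 11: "cc" => no
  Position 12: "ca" => no
Total occurrences: 1

1


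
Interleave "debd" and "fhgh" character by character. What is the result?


Interleaving "debd" and "fhgh":
  Position 0: 'd' from first, 'f' from second => "df"
  Position 1: 'e' from first, 'h' from second => "eh"
  Position 2: 'b' from first, 'g' from second => "bg"
  Position 3: 'd' from first, 'h' from second => "dh"
Result: dfehbgdh

dfehbgdh


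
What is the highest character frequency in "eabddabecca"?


Input: eabddabecca
Character counts:
  'a': 3
  'b': 2
  'c': 2
  'd': 2
  'e': 2
Maximum frequency: 3

3


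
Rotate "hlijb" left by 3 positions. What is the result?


Input: "hlijb", rotate left by 3
First 3 characters: "hli"
Remaining characters: "jb"
Concatenate remaining + first: "jb" + "hli" = "jbhli"

jbhli


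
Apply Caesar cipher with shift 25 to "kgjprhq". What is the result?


Caesar cipher: shift "kgjprhq" by 25
  'k' (pos 10) + 25 = pos 9 = 'j'
  'g' (pos 6) + 25 = pos 5 = 'f'
  'j' (pos 9) + 25 = pos 8 = 'i'
  'p' (pos 15) + 25 = pos 14 = 'o'
  'r' (pos 17) + 25 = pos 16 = 'q'
  'h' (pos 7) + 25 = pos 6 = 'g'
  'q' (pos 16) + 25 = pos 15 = 'p'
Result: jfioqgp

jfioqgp


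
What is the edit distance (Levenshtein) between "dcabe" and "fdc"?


Computing edit distance: "dcabe" -> "fdc"
DP table:
           f    d    c
      0    1    2    3
  d   1    1    1    2
  c   2    2    2    1
  a   3    3    3    2
  b   4    4    4    3
  e   5    5    5    4
Edit distance = dp[5][3] = 4

4


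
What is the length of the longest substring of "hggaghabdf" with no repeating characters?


Input: "hggaghabdf"
Sliding window (track last position of each char):
  Position 0 ('h'): window [0,0] length 1 -- new best
  Position 1 ('g'): window [0,1] length 2 -- new best
  Position 2 ('g'): repeat (last at 1), move window start to 2
  Position 2 ('g'): window [2,2] length 1
  Position 3 ('a'): window [2,3] length 2
  Position 4 ('g'): repeat (last at 2), move window start to 3
  Position 4 ('g'): window [3,4] length 2
  Position 5 ('h'): window [3,5] length 3 -- new best
  Position 6 ('a'): repeat (last at 3), move window start to 4
  Position 6 ('a'): window [4,6] length 3
  Position 7 ('b'): window [4,7] length 4 -- new best
  Position 8 ('d'): window [4,8] length 5 -- new best
  Position 9 ('f'): window [4,9] length 6 -- new best
Longest substring with no repeats: "ghabdf" with length 6

6


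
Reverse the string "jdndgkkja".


Input: jdndgkkja
Reading characters right to left:
  Position 8: 'a'
  Position 7: 'j'
  Position 6: 'k'
  Position 5: 'k'
  Position 4: 'g'
  Position 3: 'd'
  Position 2: 'n'
  Position 1: 'd'
  Position 0: 'j'
Reversed: ajkkgdndj

ajkkgdndj


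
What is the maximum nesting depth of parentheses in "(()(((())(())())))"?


Input: "(()(((())(())())))"
Tracking depth:
  Position 0 '(': depth becomes 1
  Position 1 '(': depth becomes 2
  Position 2 ')': depth becomes 1
  Position 3 '(': depth becomes 2
  Position 4 '(': depth becomes 3
  Position 5 '(': depth becomes 4
  Position 6 '(': depth becomes 5
  Position 7 ')': depth becomes 4
  Position 8 ')': depth becomes 3
  Position 9 '(': depth becomes 4
  Position 10 '(': depth becomes 5
  Position 11 ')': depth becomes 4
  Position 12 ')': depth becomes 3
  Position 13 '(': depth becomes 4
  Position 14 ')': depth becomes 3
  Position 15 ')': depth becomes 2
  Position 16 ')': depth becomes 1
  Position 17 ')': depth becomes 0
Maximum depth reached: 5

5


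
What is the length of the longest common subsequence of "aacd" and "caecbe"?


LCS of "aacd" and "caecbe"
DP table:
           c    a    e    c    b    e
      0    0    0    0    0    0    0
  a   0    0    1    1    1    1    1
  a   0    0    1    1    1    1    1
  c   0    1    1    1    2    2    2
  d   0    1    1    1    2    2    2
LCS length = dp[4][6] = 2

2


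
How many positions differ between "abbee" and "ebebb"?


Comparing "abbee" and "ebebb" position by position:
  Position 0: 'a' vs 'e' => DIFFER
  Position 1: 'b' vs 'b' => same
  Position 2: 'b' vs 'e' => DIFFER
  Position 3: 'e' vs 'b' => DIFFER
  Position 4: 'e' vs 'b' => DIFFER
Positions that differ: 4

4


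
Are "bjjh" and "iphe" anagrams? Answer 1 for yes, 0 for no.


Strings: "bjjh", "iphe"
Sorted first:  bhjj
Sorted second: ehip
Differ at position 0: 'b' vs 'e' => not anagrams

0


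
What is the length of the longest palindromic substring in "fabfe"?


Input: "fabfe"
Checking substrings for palindromes:
  No multi-char palindromic substrings found
Longest palindromic substring: "f" with length 1

1


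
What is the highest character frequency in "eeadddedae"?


Input: eeadddedae
Character counts:
  'a': 2
  'd': 4
  'e': 4
Maximum frequency: 4

4


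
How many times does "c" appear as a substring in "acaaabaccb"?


Searching for "c" in "acaaabaccb"
Scanning each position:
  Position 0: "a" => no
  Position 1: "c" => MATCH
  Position 2: "a" => no
  Position 3: "a" => no
  Position 4: "a" => no
  Position 5: "b" => no
  Position 6: "a" => no
  Position 7: "c" => MATCH
  Position 8: "c" => MATCH
  Position 9: "b" => no
Total occurrences: 3

3


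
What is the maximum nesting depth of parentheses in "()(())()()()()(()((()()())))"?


Input: "()(())()()()()(()((()()())))"
Tracking depth:
  Position 0 '(': depth becomes 1
  Position 1 ')': depth becomes 0
  Position 2 '(': depth becomes 1
  Position 3 '(': depth becomes 2
  Position 4 ')': depth becomes 1
  Position 5 ')': depth becomes 0
  Position 6 '(': depth becomes 1
  Position 7 ')': depth becomes 0
  Position 8 '(': depth becomes 1
  Position 9 ')': depth becomes 0
  Position 10 '(': depth becomes 1
  Position 11 ')': depth becomes 0
  Position 12 '(': depth becomes 1
  Position 13 ')': depth becomes 0
  Position 14 '(': depth becomes 1
  Position 15 '(': depth becomes 2
  Position 16 ')': depth becomes 1
  Position 17 '(': depth becomes 2
  Position 18 '(': depth becomes 3
  Position 19 '(': depth becomes 4
  Position 20 ')': depth becomes 3
  Position 21 '(': depth becomes 4
  Position 22 ')': depth becomes 3
  Position 23 '(': depth becomes 4
  Position 24 ')': depth becomes 3
  Position 25 ')': depth becomes 2
  Position 26 ')': depth becomes 1
  Position 27 ')': depth becomes 0
Maximum depth reached: 4

4


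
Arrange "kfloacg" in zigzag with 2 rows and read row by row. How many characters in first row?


Zigzag "kfloacg" into 2 rows:
Placing characters:
  'k' => row 0
  'f' => row 1
  'l' => row 0
  'o' => row 1
  'a' => row 0
  'c' => row 1
  'g' => row 0
Rows:
  Row 0: "klag"
  Row 1: "foc"
First row length: 4

4


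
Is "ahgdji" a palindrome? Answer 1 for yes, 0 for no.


Input: ahgdji
Reversed: ijdgha
  Compare pos 0 ('a') with pos 5 ('i'): MISMATCH
  Compare pos 1 ('h') with pos 4 ('j'): MISMATCH
  Compare pos 2 ('g') with pos 3 ('d'): MISMATCH
Result: not a palindrome

0


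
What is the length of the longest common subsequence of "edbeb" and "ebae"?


LCS of "edbeb" and "ebae"
DP table:
           e    b    a    e
      0    0    0    0    0
  e   0    1    1    1    1
  d   0    1    1    1    1
  b   0    1    2    2    2
  e   0    1    2    2    3
  b   0    1    2    2    3
LCS length = dp[5][4] = 3

3


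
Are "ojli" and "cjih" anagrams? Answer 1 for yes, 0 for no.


Strings: "ojli", "cjih"
Sorted first:  ijlo
Sorted second: chij
Differ at position 0: 'i' vs 'c' => not anagrams

0


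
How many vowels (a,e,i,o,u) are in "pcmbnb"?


Input: pcmbnb
Checking each character:
  'p' at position 0: consonant
  'c' at position 1: consonant
  'm' at position 2: consonant
  'b' at position 3: consonant
  'n' at position 4: consonant
  'b' at position 5: consonant
Total vowels: 0

0


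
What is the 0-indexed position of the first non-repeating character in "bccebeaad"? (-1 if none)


Input: bccebeaad
Character frequencies:
  'a': 2
  'b': 2
  'c': 2
  'd': 1
  'e': 2
Scanning left to right for freq == 1:
  Position 0 ('b'): freq=2, skip
  Position 1 ('c'): freq=2, skip
  Position 2 ('c'): freq=2, skip
  Position 3 ('e'): freq=2, skip
  Position 4 ('b'): freq=2, skip
  Position 5 ('e'): freq=2, skip
  Position 6 ('a'): freq=2, skip
  Position 7 ('a'): freq=2, skip
  Position 8 ('d'): unique! => answer = 8

8


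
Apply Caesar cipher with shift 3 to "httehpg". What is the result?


Caesar cipher: shift "httehpg" by 3
  'h' (pos 7) + 3 = pos 10 = 'k'
  't' (pos 19) + 3 = pos 22 = 'w'
  't' (pos 19) + 3 = pos 22 = 'w'
  'e' (pos 4) + 3 = pos 7 = 'h'
  'h' (pos 7) + 3 = pos 10 = 'k'
  'p' (pos 15) + 3 = pos 18 = 's'
  'g' (pos 6) + 3 = pos 9 = 'j'
Result: kwwhksj

kwwhksj


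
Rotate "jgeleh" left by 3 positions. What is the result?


Input: "jgeleh", rotate left by 3
First 3 characters: "jge"
Remaining characters: "leh"
Concatenate remaining + first: "leh" + "jge" = "lehjge"

lehjge


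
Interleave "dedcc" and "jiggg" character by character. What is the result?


Interleaving "dedcc" and "jiggg":
  Position 0: 'd' from first, 'j' from second => "dj"
  Position 1: 'e' from first, 'i' from second => "ei"
  Position 2: 'd' from first, 'g' from second => "dg"
  Position 3: 'c' from first, 'g' from second => "cg"
  Position 4: 'c' from first, 'g' from second => "cg"
Result: djeidgcgcg

djeidgcgcg


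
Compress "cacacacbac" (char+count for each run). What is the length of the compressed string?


Input: cacacacbac
Runs:
  'c' x 1 => "c1"
  'a' x 1 => "a1"
  'c' x 1 => "c1"
  'a' x 1 => "a1"
  'c' x 1 => "c1"
  'a' x 1 => "a1"
  'c' x 1 => "c1"
  'b' x 1 => "b1"
  'a' x 1 => "a1"
  'c' x 1 => "c1"
Compressed: "c1a1c1a1c1a1c1b1a1c1"
Compressed length: 20

20


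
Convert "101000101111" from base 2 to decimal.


Input: "101000101111" in base 2
Positional expansion:
  Digit '1' (value 1) x 2^11 = 2048
  Digit '0' (value 0) x 2^10 = 0
  Digit '1' (value 1) x 2^9 = 512
  Digit '0' (value 0) x 2^8 = 0
  Digit '0' (value 0) x 2^7 = 0
  Digit '0' (value 0) x 2^6 = 0
  Digit '1' (value 1) x 2^5 = 32
  Digit '0' (value 0) x 2^4 = 0
  Digit '1' (value 1) x 2^3 = 8
  Digit '1' (value 1) x 2^2 = 4
  Digit '1' (value 1) x 2^1 = 2
  Digit '1' (value 1) x 2^0 = 1
Sum = 2607

2607


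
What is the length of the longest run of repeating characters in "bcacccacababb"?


Input: "bcacccacababb"
Scanning for longest run:
  Position 1 ('c'): new char, reset run to 1
  Position 2 ('a'): new char, reset run to 1
  Position 3 ('c'): new char, reset run to 1
  Position 4 ('c'): continues run of 'c', length=2
  Position 5 ('c'): continues run of 'c', length=3
  Position 6 ('a'): new char, reset run to 1
  Position 7 ('c'): new char, reset run to 1
  Position 8 ('a'): new char, reset run to 1
  Position 9 ('b'): new char, reset run to 1
  Position 10 ('a'): new char, reset run to 1
  Position 11 ('b'): new char, reset run to 1
  Position 12 ('b'): continues run of 'b', length=2
Longest run: 'c' with length 3

3
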